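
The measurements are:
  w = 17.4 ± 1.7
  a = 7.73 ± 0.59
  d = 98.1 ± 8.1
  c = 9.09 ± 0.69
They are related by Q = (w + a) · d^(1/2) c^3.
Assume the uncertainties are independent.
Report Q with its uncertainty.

(1.87 ± 0.453) × 10^5

Let u = w + a = 25.1. δu = √(δw² + δa²) = √(2.89 + 0.348) = 1.80, so δu/u = 0.0716.
Q is then a monomial in u, d, c:
δQ/Q = √((δu/u)² + (½·δd/d)² + (3·δc/c)²) = √(0.00513 + 0.00170 + 0.0519) = 0.242
Q = 1.87e+05, so δQ = 0.242 × 1.87e+05 = 45300.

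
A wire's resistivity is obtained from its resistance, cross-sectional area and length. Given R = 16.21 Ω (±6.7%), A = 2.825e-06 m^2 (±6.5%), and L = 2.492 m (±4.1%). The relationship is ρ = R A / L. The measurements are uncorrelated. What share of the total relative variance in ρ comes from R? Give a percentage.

(δρ/ρ)² = (1·δR/R)² + (1·δA/A)² + (-1·δL/L)²
  R term: (1×0.0670)² = 0.00449
  A term: (1×0.0650)² = 0.00423
  L term: (-1×0.0410)² = 0.00168
Total = 0.0104. Share from R = 0.00449/0.0104 = 0.432.

43.2%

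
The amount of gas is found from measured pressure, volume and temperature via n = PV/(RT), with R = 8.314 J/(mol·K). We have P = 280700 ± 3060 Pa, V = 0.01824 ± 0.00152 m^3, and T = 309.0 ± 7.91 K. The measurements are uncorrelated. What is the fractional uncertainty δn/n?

0.0879

Relative error in a monomial: (δn/n)² = Σ (nᵢ · δxᵢ/xᵢ)².
  (1·δP/P)² = (1×0.0109)² = 0.000119;  (1·δV/V)² = (1×0.0833)² = 0.00694;  (-1·δT/T)² = (-1×0.0256)² = 0.000655
δn/n = √(0.00772) = 0.0879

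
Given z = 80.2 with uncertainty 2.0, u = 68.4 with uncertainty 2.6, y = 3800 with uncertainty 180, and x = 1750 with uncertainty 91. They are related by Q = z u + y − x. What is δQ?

Let p = z·u = 5490. δp/p = √((1·δz/z)² + (1·δu/u)²) = √(0.000622 + 0.00144) = 0.0455, so δp = 249.
Q = p + y − x: δQ = √(δp² + δy² + δx²) = √(62200 + 32400 + 8280) = 321

321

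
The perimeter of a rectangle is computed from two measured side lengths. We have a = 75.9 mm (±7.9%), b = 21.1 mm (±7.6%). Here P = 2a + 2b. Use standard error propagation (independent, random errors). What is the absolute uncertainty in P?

P is a linear combination, so absolute uncertainties add in quadrature:
  (2·δa)² = 144;  (2·δb)² = 10.3
δP = √(154) = 12.4 mm

12.4 mm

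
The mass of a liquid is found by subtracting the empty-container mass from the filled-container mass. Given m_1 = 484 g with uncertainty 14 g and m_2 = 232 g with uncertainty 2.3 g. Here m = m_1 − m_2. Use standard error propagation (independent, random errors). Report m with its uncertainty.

Absolute uncertainties add in quadrature for a linear combination:
  (δm_1)² = 196;  (δm_2)² = 5.29
δm = √(201) = 14.2 g
m = 252 g.

252 ± 14.2 g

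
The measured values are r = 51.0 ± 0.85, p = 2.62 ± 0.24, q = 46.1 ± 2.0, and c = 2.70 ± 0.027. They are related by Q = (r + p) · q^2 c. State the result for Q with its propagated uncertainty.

(3.08 ± 0.273) × 10^5

Let u = r + p = 53.6. δu = √(δr² + δp²) = √(0.722 + 0.0576) = 0.883, so δu/u = 0.0165.
Q is then a monomial in u, q, c:
δQ/Q = √((δu/u)² + (2·δq/q)² + (1·δc/c)²) = √(0.000271 + 0.00753 + 0.000100) = 0.0889
Q = 3.08e+05, so δQ = 0.0889 × 3.08e+05 = 27300.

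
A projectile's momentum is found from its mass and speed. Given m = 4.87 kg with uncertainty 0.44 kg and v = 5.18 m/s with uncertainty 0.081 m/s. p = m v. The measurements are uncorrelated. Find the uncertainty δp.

Each factor contributes (exponent × relative error)² to (δp/p)²:
  (1·δm/m)² = (1×0.0903)² = 0.00816;  (1·δv/v)² = (1×0.0156)² = 0.000245
δp/p = √(0.00841) = 0.0917
p = 25.2 kg·m/s, so δp = 0.0917 × 25.2 = 2.31 kg·m/s.

2.31 kg·m/s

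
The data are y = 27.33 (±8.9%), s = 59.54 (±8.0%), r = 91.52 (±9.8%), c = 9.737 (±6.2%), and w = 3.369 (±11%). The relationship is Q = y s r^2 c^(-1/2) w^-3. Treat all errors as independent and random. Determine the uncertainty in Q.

Since Q is a product/quotient, work with relative uncertainties:
  (1·δy/y)² = (1×0.0890)² = 0.00792;  (1·δs/s)² = (1×0.0800)² = 0.00640;  (2·δr/r)² = (2×0.0980)² = 0.0384;  (−½·δc/c)² = (-0.5×0.0620)² = 0.000961;  (-3·δw/w)² = (-3×0.110)² = 0.109
δQ/Q = √(0.163) = 0.403
Q = 114200, so δQ = 0.403 × 114200 = 46100.

46100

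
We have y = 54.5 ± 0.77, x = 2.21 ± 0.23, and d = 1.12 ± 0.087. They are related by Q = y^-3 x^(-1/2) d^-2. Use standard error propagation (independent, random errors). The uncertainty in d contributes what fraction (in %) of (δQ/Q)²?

(δQ/Q)² = (-3·δy/y)² + (−½·δx/x)² + (-2·δd/d)²
  y term: (-3×0.0141)² = 0.00180
  x term: (-0.5×0.104)² = 0.00271
  d term: (-2×0.0777)² = 0.0241
Total = 0.0286. Share from d = 0.0241/0.0286 = 0.843.

84.3%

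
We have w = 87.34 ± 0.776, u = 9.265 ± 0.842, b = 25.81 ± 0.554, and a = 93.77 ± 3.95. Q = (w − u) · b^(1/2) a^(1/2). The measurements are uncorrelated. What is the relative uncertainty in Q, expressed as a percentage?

Let h = w − u = 78.08. δh = √(δw² + δu²) = √(0.602 + 0.709) = 1.15, so δh/h = 0.0147.
Q is then a monomial in h, b, a:
δQ/Q = √((δh/h)² + (½·δb/b)² + (½·δa/a)²) = √(0.000215 + 0.000115 + 0.000444) = 0.0278

2.78%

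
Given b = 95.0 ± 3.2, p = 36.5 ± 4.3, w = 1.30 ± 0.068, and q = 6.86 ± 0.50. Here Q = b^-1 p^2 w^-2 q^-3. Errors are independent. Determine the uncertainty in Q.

Q is a product of powers, so relative uncertainties combine in quadrature:
  (-1·δb/b)² = (-1×0.0337)² = 0.00113;  (2·δp/p)² = (2×0.118)² = 0.0555;  (-2·δw/w)² = (-2×0.0523)² = 0.0109;  (-3·δq/q)² = (-3×0.0729)² = 0.0478
δQ/Q = √(0.115) = 0.340
Q = 0.0257, so δQ = 0.340 × 0.0257 = 0.00873.

0.00873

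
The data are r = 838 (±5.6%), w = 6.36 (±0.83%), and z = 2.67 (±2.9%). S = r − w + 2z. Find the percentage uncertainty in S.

Each term contributes (cᵢ δxᵢ)² to (δS)²:
  (δr)² = 2200;  (δw)² = 0.00279;  (2·δz)² = 0.0240
δS = √(2200) = 46.9
S = 837, so δS/S = 46.9/837 = 0.0561.

5.61%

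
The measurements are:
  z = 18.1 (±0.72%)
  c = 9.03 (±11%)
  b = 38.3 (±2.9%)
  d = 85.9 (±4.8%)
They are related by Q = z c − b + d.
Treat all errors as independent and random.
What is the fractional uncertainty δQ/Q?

Let p = z·c = 163. δp/p = √((1·δz/z)² + (1·δc/c)²) = √(5.18e-05 + 0.0121) = 0.110, so δp = 18.0.
Q = p − b + d: δQ = √(δp² + δb² + δd²) = √(325 + 1.23 + 17.0) = 18.5
Q = 211, so δQ/Q = 18.5/211 = 0.0877.

0.0877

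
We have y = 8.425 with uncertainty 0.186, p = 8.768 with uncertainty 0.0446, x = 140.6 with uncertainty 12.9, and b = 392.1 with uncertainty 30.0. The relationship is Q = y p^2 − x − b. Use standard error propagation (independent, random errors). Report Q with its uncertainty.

Let w = y·p^2 = 647.7. δw/w = √((1·δy/y)² + (2·δp/p)²) = √(0.000487 + 0.000103) = 0.0243, so δw = 15.7.
Q = w − x − b: δQ = √(δw² + δx² + δb²) = √(248 + 166 + 900) = 36.3
Q = 115.0.

115.0 ± 36.3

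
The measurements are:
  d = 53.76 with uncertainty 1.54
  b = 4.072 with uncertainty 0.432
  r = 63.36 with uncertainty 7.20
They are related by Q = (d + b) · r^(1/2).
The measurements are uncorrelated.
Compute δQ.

Let u = d + b = 57.83. δu = √(δd² + δb²) = √(2.37 + 0.187) = 1.60, so δu/u = 0.0277.
Q is then a monomial in u, r:
δQ/Q = √((δu/u)² + (½·δr/r)²) = √(0.000765 + 0.00323) = 0.0632
Q = 460.3, so δQ = 0.0632 × 460.3 = 29.1.

29.1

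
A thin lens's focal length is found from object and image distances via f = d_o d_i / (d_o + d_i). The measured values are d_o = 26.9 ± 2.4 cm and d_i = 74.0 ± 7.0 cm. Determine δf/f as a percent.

∂f/∂d_o = (d_i/(d_o+d_i))² = 0.538;  ∂f/∂d_i = (d_o/(d_o+d_i))² = 0.0711
δf = √((∂f/∂d_o · δd_o)² + (∂f/∂d_i · δd_i)²) = √(1.67 + 0.248) = 1.38 cm
f = 19.7 cm, so δf/f = 1.38/19.7 = 0.0701.

7.01%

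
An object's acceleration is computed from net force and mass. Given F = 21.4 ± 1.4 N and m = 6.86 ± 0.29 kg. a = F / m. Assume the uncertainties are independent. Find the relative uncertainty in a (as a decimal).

0.0779

Since a is a product/quotient, work with relative uncertainties:
  (1·δF/F)² = (1×0.0654)² = 0.00428;  (-1·δm/m)² = (-1×0.0423)² = 0.00179
δa/a = √(0.00607) = 0.0779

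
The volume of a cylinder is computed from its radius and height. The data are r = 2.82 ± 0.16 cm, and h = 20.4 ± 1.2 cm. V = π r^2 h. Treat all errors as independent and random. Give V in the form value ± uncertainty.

Each factor contributes (exponent × relative error)² to (δV/V)²:
  (2·δr/r)² = (2×0.0567)² = 0.0129;  (1·δh/h)² = (1×0.0588)² = 0.00346
δV/V = √(0.0163) = 0.128
V = 510 cm^3, so δV = 0.128 × 510 = 65.1 cm^3.

510 ± 65.1 cm^3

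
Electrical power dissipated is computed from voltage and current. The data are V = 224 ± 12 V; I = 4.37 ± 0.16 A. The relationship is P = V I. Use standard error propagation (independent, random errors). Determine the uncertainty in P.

63.5 W

Each factor contributes (exponent × relative error)² to (δP/P)²:
  (1·δV/V)² = (1×0.0536)² = 0.00287;  (1·δI/I)² = (1×0.0366)² = 0.00134
δP/P = √(0.00421) = 0.0649
P = 979 W, so δP = 0.0649 × 979 = 63.5 W.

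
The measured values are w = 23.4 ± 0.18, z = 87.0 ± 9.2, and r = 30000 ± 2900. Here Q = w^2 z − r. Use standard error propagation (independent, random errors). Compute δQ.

Let p = w^2·z = 47600. δp/p = √((2·δw/w)² + (1·δz/z)²) = √(0.000237 + 0.0112) = 0.107, so δp = 5090.
Q = p − r: δQ = √(δp² + δr²) = √(2.59e+07 + 8.41e+06) = 5860

5860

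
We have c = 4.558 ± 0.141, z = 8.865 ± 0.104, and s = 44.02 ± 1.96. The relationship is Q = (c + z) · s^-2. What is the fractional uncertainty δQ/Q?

0.0900

Let u = c + z = 13.42. δu = √(δc² + δz²) = √(0.0199 + 0.0108) = 0.175, so δu/u = 0.0131.
Q is then a monomial in u, s:
δQ/Q = √((δu/u)² + (-2·δs/s)²) = √(0.000170 + 0.00793) = 0.0900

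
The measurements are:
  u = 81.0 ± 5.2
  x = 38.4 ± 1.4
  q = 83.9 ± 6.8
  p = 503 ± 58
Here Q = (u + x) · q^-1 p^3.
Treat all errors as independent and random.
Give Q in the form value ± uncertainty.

Let w = u + x = 119. δw = √(δu² + δx²) = √(27.0 + 1.96) = 5.39, so δw/w = 0.0451.
Q is then a monomial in w, q, p:
δQ/Q = √((δw/w)² + (-1·δq/q)² + (3·δp/p)²) = √(0.00203 + 0.00657 + 0.120) = 0.358
Q = 1.81e+08, so δQ = 0.358 × 1.81e+08 = 6.49e+07.

(1.81 ± 0.649) × 10^8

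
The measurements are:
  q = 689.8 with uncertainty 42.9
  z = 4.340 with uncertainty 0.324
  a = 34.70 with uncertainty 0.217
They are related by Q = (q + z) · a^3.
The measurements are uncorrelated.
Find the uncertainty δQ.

1.87e+06

Let u = q + z = 694.1. δu = √(δq² + δz²) = √(1840 + 0.105) = 42.9, so δu/u = 0.0618.
Q is then a monomial in u, a:
δQ/Q = √((δu/u)² + (3·δa/a)²) = √(0.00382 + 0.000352) = 0.0646
Q = 2.9e+07, so δQ = 0.0646 × 2.9e+07 = 1.87e+06.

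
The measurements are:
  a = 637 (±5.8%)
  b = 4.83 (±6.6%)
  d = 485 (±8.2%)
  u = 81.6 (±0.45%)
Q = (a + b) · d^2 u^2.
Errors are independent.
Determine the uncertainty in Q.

Let w = a + b = 642. δw = √(δa² + δb²) = √(1370 + 0.102) = 36.9, so δw/w = 0.0576.
Q is then a monomial in w, d, u:
δQ/Q = √((δw/w)² + (2·δd/d)² + (2·δu/u)²) = √(0.00331 + 0.0269 + 8.1e-05) = 0.174
Q = 1.01e+12, so δQ = 0.174 × 1.01e+12 = 1.75e+11.

1.75e+11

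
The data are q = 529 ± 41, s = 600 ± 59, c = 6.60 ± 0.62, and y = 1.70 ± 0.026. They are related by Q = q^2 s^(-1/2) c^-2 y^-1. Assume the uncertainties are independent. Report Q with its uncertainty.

154 ± 38.4

For a monomial Q ∝ q^2, s^(-1/2), c^-2, y^-1, fractional errors add in quadrature:
  (2·δq/q)² = (2×0.0775)² = 0.0240;  (−½·δs/s)² = (-0.5×0.0983)² = 0.00242;  (-2·δc/c)² = (-2×0.0939)² = 0.0353;  (-1·δy/y)² = (-1×0.0153)² = 0.000234
δQ/Q = √(0.0620) = 0.249
Q = 154, so δQ = 0.249 × 154 = 38.4.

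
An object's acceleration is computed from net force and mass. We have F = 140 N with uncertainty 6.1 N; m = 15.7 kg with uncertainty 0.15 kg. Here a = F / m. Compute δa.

a is a product of powers, so relative uncertainties combine in quadrature:
  (1·δF/F)² = (1×0.0436)² = 0.00190;  (-1·δm/m)² = (-1×0.00955)² = 9.13e-05
δa/a = √(0.00199) = 0.0446
a = 8.92 m/s^2, so δa = 0.0446 × 8.92 = 0.398 m/s^2.

0.398 m/s^2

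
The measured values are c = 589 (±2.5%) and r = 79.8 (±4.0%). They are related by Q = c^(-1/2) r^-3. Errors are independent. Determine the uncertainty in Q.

Each factor contributes (exponent × relative error)² to (δQ/Q)²:
  (−½·δc/c)² = (-0.5×0.0250)² = 0.000156;  (-3·δr/r)² = (-3×0.0400)² = 0.0144
δQ/Q = √(0.0146) = 0.121
Q = 8.11e-08, so δQ = 0.121 × 8.11e-08 = 9.78e-09.

9.78e-09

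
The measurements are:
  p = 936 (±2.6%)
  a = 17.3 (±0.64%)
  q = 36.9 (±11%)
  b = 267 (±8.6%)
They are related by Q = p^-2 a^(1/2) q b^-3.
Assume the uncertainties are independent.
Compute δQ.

For a monomial Q ∝ p^-2, a^(1/2), q, b^-3, fractional errors add in quadrature:
  (-2·δp/p)² = (-2×0.0260)² = 0.00270;  (½·δa/a)² = (0.5×0.00640)² = 1.02e-05;  (1·δq/q)² = (1×0.110)² = 0.0121;  (-3·δb/b)² = (-3×0.0860)² = 0.0666
δQ/Q = √(0.0814) = 0.285
Q = 9.2e-12, so δQ = 0.285 × 9.2e-12 = 2.63e-12.

2.63e-12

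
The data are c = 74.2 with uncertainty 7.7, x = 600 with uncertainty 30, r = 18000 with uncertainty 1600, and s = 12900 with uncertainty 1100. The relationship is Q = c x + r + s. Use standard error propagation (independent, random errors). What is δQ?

5480

Let p = c·x = 44500. δp/p = √((1·δc/c)² + (1·δx/x)²) = √(0.0108 + 0.00250) = 0.115, so δp = 5130.
Q = p + r + s: δQ = √(δp² + δr² + δs²) = √(2.63e+07 + 2.56e+06 + 1.21e+06) = 5480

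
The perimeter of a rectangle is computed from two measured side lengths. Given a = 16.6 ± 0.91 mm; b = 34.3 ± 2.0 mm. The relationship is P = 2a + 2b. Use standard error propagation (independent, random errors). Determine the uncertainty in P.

For a sum/difference, combine absolute errors in quadrature:
  (2·δa)² = 3.31;  (2·δb)² = 16.0
δP = √(19.3) = 4.39 mm

4.39 mm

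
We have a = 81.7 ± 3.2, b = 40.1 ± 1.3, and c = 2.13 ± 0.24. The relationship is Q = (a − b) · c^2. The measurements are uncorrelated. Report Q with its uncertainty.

189 ± 45.3

Let u = a − b = 41.6. δu = √(δa² + δb²) = √(10.2 + 1.69) = 3.45, so δu/u = 0.0830.
Q is then a monomial in u, c:
δQ/Q = √((δu/u)² + (2·δc/c)²) = √(0.00689 + 0.0508) = 0.240
Q = 189, so δQ = 0.240 × 189 = 45.3.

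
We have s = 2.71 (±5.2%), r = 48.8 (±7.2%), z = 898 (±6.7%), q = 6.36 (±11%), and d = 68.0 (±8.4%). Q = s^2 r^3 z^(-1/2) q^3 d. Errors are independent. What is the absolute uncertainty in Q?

2.08e+08

Since Q is a product/quotient, work with relative uncertainties:
  (2·δs/s)² = (2×0.0520)² = 0.0108;  (3·δr/r)² = (3×0.0720)² = 0.0467;  (−½·δz/z)² = (-0.5×0.0670)² = 0.00112;  (3·δq/q)² = (3×0.110)² = 0.109;  (1·δd/d)² = (1×0.0840)² = 0.00706
δQ/Q = √(0.175) = 0.418
Q = 4.98e+08, so δQ = 0.418 × 4.98e+08 = 2.08e+08.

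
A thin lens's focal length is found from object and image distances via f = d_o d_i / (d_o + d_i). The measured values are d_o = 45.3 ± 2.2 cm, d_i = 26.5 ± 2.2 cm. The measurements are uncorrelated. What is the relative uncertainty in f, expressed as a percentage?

∂f/∂d_o = (d_i/(d_o+d_i))² = 0.136;  ∂f/∂d_i = (d_o/(d_o+d_i))² = 0.398
δf = √((∂f/∂d_o · δd_o)² + (∂f/∂d_i · δd_i)²) = √(0.0898 + 0.767) = 0.926 cm
f = 16.7 cm, so δf/f = 0.926/16.7 = 0.0554.

5.54%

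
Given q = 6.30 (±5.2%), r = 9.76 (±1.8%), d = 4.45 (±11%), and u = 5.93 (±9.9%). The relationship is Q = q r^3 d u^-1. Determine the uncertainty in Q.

729

Products/powers → add relative errors in quadrature, weighted by exponent:
  (1·δq/q)² = (1×0.0520)² = 0.00270;  (3·δr/r)² = (3×0.0180)² = 0.00292;  (1·δd/d)² = (1×0.110)² = 0.0121;  (-1·δu/u)² = (-1×0.0990)² = 0.00980
δQ/Q = √(0.0275) = 0.166
Q = 4400, so δQ = 0.166 × 4400 = 729.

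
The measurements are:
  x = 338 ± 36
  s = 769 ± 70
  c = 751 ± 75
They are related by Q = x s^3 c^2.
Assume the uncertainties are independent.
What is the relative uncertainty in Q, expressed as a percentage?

35.5%

Each factor contributes (exponent × relative error)² to (δQ/Q)²:
  (1·δx/x)² = (1×0.107)² = 0.0113;  (3·δs/s)² = (3×0.0910)² = 0.0746;  (2·δc/c)² = (2×0.0999)² = 0.0399
δQ/Q = √(0.126) = 0.355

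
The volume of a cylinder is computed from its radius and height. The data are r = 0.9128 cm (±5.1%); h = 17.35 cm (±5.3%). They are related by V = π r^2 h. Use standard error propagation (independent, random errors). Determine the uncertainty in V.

Each factor contributes (exponent × relative error)² to (δV/V)²:
  (2·δr/r)² = (2×0.0510)² = 0.0104;  (1·δh/h)² = (1×0.0530)² = 0.00281
δV/V = √(0.0132) = 0.115
V = 45.42 cm^3, so δV = 0.115 × 45.42 = 5.22 cm^3.

5.22 cm^3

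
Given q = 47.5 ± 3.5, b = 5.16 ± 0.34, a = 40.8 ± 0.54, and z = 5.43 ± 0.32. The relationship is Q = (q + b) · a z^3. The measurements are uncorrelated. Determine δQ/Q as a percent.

18.9%

Let u = q + b = 52.7. δu = √(δq² + δb²) = √(12.2 + 0.116) = 3.52, so δu/u = 0.0668.
Q is then a monomial in u, a, z:
δQ/Q = √((δu/u)² + (1·δa/a)² + (3·δz/z)²) = √(0.00446 + 0.000175 + 0.0313) = 0.189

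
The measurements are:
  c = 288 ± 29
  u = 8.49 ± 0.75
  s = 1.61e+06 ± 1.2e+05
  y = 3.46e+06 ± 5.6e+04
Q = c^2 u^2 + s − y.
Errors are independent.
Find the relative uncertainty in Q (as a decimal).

0.389

Let p = c^2·u^2 = 5.98e+06. δp/p = √((2·δc/c)² + (2·δu/u)²) = √(0.0406 + 0.0312) = 0.268, so δp = 1.6e+06.
Q = p + s − y: δQ = √(δp² + δs² + δy²) = √(2.57e+12 + 1.44e+10 + 3.14e+09) = 1.61e+06
Q = 4.13e+06, so δQ/Q = 1.61e+06/4.13e+06 = 0.389.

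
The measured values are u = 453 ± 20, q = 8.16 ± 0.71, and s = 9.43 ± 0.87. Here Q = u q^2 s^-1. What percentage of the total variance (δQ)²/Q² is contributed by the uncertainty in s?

20.9%

(δQ/Q)² = (1·δu/u)² + (2·δq/q)² + (-1·δs/s)²
  u term: (1×0.0442)² = 0.00195
  q term: (2×0.0870)² = 0.0303
  s term: (-1×0.0923)² = 0.00851
Total = 0.0407. Share from s = 0.00851/0.0407 = 0.209.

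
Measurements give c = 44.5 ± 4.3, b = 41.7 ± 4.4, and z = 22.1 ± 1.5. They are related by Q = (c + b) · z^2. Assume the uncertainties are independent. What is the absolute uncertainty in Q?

6460

Let u = c + b = 86.2. δu = √(δc² + δb²) = √(18.5 + 19.4) = 6.15, so δu/u = 0.0714.
Q is then a monomial in u, z:
δQ/Q = √((δu/u)² + (2·δz/z)²) = √(0.00509 + 0.0184) = 0.153
Q = 42100, so δQ = 0.153 × 42100 = 6460.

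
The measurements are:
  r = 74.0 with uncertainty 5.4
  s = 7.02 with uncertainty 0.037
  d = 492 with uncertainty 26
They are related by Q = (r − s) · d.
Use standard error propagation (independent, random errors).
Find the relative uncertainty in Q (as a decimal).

Let u = r − s = 67.0. δu = √(δr² + δs²) = √(29.2 + 0.00137) = 5.40, so δu/u = 0.0806.
Q is then a monomial in u, d:
δQ/Q = √((δu/u)² + (1·δd/d)²) = √(0.00650 + 0.00279) = 0.0964

0.0964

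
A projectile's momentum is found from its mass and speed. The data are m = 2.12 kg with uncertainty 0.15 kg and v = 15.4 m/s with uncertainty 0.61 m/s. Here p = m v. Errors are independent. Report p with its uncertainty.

32.6 ± 2.65 kg·m/s

Since p is a product/quotient, work with relative uncertainties:
  (1·δm/m)² = (1×0.0708)² = 0.00501;  (1·δv/v)² = (1×0.0396)² = 0.00157
δp/p = √(0.00658) = 0.0811
p = 32.6 kg·m/s, so δp = 0.0811 × 32.6 = 2.65 kg·m/s.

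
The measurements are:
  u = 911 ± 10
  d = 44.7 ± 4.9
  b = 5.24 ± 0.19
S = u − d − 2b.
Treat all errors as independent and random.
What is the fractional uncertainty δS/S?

Each term contributes (cᵢ δxᵢ)² to (δS)²:
  (δu)² = 100;  (δd)² = 24.0;  (2·δb)² = 0.144
δS = √(124) = 11.1
S = 856, so δS/S = 11.1/856 = 0.0130.

0.0130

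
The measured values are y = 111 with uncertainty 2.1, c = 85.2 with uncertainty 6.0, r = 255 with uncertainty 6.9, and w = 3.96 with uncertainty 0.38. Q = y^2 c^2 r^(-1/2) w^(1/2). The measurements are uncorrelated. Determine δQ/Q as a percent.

15.4%

For a monomial Q ∝ y^2, c^2, r^(-1/2), w^(1/2), fractional errors add in quadrature:
  (2·δy/y)² = (2×0.0189)² = 0.00143;  (2·δc/c)² = (2×0.0704)² = 0.0198;  (−½·δr/r)² = (-0.5×0.0271)² = 0.000183;  (½·δw/w)² = (0.5×0.0960)² = 0.00230
δQ/Q = √(0.0238) = 0.154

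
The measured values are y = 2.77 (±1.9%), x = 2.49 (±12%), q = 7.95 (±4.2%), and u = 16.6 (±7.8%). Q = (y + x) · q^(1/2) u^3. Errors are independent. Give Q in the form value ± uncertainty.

Let w = y + x = 5.26. δw = √(δy² + δx²) = √(0.00277 + 0.0893) = 0.303, so δw/w = 0.0577.
Q is then a monomial in w, q, u:
δQ/Q = √((δw/w)² + (½·δq/q)² + (3·δu/u)²) = √(0.00333 + 0.000441 + 0.0548) = 0.242
Q = 67800, so δQ = 0.242 × 67800 = 16400.

67800 ± 16400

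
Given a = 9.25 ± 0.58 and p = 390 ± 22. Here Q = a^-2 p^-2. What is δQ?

Each factor contributes (exponent × relative error)² to (δQ/Q)²:
  (-2·δa/a)² = (-2×0.0627)² = 0.0157;  (-2·δp/p)² = (-2×0.0564)² = 0.0127
δQ/Q = √(0.0285) = 0.169
Q = 7.68e-08, so δQ = 0.169 × 7.68e-08 = 1.3e-08.

1.3e-08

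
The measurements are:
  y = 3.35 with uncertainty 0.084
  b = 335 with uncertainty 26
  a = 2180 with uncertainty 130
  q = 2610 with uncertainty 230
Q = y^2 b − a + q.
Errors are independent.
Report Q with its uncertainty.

4190 ± 436

Let p = y^2·b = 3760. δp/p = √((2·δy/y)² + (1·δb/b)²) = √(0.00251 + 0.00602) = 0.0924, so δp = 347.
Q = p − a + q: δQ = √(δp² + δa² + δq²) = √(1.21e+05 + 16900 + 52900) = 436
Q = 4190.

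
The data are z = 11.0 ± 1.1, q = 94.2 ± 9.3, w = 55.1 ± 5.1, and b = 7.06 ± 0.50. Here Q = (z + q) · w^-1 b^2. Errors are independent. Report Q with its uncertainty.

95.2 ± 18.2

Let u = z + q = 105. δu = √(δz² + δq²) = √(1.21 + 86.5) = 9.36, so δu/u = 0.0890.
Q is then a monomial in u, w, b:
δQ/Q = √((δu/u)² + (-1·δw/w)² + (2·δb/b)²) = √(0.00792 + 0.00857 + 0.0201) = 0.191
Q = 95.2, so δQ = 0.191 × 95.2 = 18.2.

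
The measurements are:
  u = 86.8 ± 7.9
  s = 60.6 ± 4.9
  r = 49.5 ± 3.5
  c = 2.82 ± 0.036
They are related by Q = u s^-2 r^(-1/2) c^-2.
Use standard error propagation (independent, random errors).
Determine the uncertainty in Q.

8.05e-05

Since Q is a product/quotient, work with relative uncertainties:
  (1·δu/u)² = (1×0.0910)² = 0.00828;  (-2·δs/s)² = (-2×0.0809)² = 0.0262;  (−½·δr/r)² = (-0.5×0.0707)² = 0.00125;  (-2·δc/c)² = (-2×0.0128)² = 0.000652
δQ/Q = √(0.0363) = 0.191
Q = 0.000422, so δQ = 0.191 × 0.000422 = 8.05e-05.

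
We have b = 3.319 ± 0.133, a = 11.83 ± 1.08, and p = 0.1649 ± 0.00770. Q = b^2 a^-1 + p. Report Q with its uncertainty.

1.096 ± 0.113

Let w = b^2·a^-1 = 0.9312. δw/w = √((2·δb/b)² + (-1·δa/a)²) = √(0.00642 + 0.00833) = 0.121, so δw = 0.113.
Q = w + p: δQ = √(δw² + δp²) = √(0.0128 + 5.93e-05) = 0.113
Q = 1.096.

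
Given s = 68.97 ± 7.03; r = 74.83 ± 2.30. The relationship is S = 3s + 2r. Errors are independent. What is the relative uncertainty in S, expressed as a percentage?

6.05%

Each term contributes (cᵢ δxᵢ)² to (δS)²:
  (3·δs)² = 445;  (2·δr)² = 21.2
δS = √(466) = 21.6
S = 356.6, so δS/S = 21.6/356.6 = 0.0605.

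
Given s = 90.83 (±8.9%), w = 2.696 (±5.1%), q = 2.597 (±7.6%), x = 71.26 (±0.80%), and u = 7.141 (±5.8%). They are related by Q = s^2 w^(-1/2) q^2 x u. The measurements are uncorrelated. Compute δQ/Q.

Since Q is a product/quotient, work with relative uncertainties:
  (2·δs/s)² = (2×0.0890)² = 0.0317;  (−½·δw/w)² = (-0.5×0.0510)² = 0.000650;  (2·δq/q)² = (2×0.0760)² = 0.0231;  (1·δx/x)² = (1×0.00800)² = 6.4e-05;  (1·δu/u)² = (1×0.0580)² = 0.00336
δQ/Q = √(0.0589) = 0.243

0.243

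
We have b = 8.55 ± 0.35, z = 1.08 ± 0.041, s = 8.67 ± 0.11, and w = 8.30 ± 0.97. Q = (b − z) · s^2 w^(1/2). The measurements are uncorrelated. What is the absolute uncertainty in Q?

128

Let u = b − z = 7.47. δu = √(δb² + δz²) = √(0.122 + 0.00168) = 0.352, so δu/u = 0.0472.
Q is then a monomial in u, s, w:
δQ/Q = √((δu/u)² + (2·δs/s)² + (½·δw/w)²) = √(0.00223 + 0.000644 + 0.00341) = 0.0793
Q = 1620, so δQ = 0.0793 × 1620 = 128.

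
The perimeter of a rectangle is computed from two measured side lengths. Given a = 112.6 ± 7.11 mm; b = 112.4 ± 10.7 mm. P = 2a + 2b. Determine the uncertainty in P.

25.7 mm

Sums and differences: (δP)² = Σ (cᵢ δxᵢ)².
  (2·δa)² = 202;  (2·δb)² = 458
δP = √(660) = 25.7 mm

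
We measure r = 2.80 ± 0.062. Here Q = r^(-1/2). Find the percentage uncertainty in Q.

1.11%

Relative error in a monomial: (δQ/Q)² = Σ (nᵢ · δxᵢ/xᵢ)².
  (−½·δr/r)² = (-0.5×0.0221)² = 0.000123
δQ/Q = √(0.000123) = 0.0111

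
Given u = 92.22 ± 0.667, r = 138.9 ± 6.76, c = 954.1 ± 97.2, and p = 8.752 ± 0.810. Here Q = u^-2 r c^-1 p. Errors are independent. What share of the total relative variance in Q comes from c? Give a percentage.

(δQ/Q)² = (-2·δu/u)² + (1·δr/r)² + (-1·δc/c)² + (1·δp/p)²
  u term: (-2×0.00723)² = 0.000209
  r term: (1×0.0487)² = 0.00237
  c term: (-1×0.102)² = 0.0104
  p term: (1×0.0926)² = 0.00857
Total = 0.0215. Share from c = 0.0104/0.0215 = 0.482.

48.2%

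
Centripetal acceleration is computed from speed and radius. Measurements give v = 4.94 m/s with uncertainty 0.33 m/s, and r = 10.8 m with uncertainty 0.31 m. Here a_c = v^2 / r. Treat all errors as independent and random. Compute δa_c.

Each factor contributes (exponent × relative error)² to (δa_c/a_c)²:
  (2·δv/v)² = (2×0.0668)² = 0.0178;  (-1·δr/r)² = (-1×0.0287)² = 0.000824
δa_c/a_c = √(0.0187) = 0.137
a_c = 2.26 m/s^2, so δa_c = 0.137 × 2.26 = 0.309 m/s^2.

0.309 m/s^2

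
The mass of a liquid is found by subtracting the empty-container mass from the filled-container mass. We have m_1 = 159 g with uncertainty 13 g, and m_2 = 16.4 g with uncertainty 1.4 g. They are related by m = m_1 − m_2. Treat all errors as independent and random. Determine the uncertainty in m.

For a sum/difference, combine absolute errors in quadrature:
  (δm_1)² = 169;  (δm_2)² = 1.96
δm = √(171) = 13.1 g

13.1 g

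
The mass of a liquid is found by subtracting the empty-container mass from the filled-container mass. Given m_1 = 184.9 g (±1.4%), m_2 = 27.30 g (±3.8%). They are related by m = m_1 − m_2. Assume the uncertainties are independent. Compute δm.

Sums and differences: (δm)² = Σ (cᵢ δxᵢ)².
  (δm_1)² = 6.70;  (δm_2)² = 1.08
δm = √(7.78) = 2.79 g

2.79 g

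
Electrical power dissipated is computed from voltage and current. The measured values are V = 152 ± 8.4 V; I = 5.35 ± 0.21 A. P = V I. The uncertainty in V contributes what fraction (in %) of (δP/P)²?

(δP/P)² = (1·δV/V)² + (1·δI/I)²
  V term: (1×0.0553)² = 0.00305
  I term: (1×0.0393)² = 0.00154
Total = 0.00459. Share from V = 0.00305/0.00459 = 0.665.

66.5%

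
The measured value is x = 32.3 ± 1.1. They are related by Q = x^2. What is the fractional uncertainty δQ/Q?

Since Q is a product/quotient, work with relative uncertainties:
  (2·δx/x)² = (2×0.0341)² = 0.00464
δQ/Q = √(0.00464) = 0.0681

0.0681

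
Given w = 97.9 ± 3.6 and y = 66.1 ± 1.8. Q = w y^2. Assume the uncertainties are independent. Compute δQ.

Since Q is a product/quotient, work with relative uncertainties:
  (1·δw/w)² = (1×0.0368)² = 0.00135;  (2·δy/y)² = (2×0.0272)² = 0.00297
δQ/Q = √(0.00432) = 0.0657
Q = 4.28e+05, so δQ = 0.0657 × 4.28e+05 = 28100.

28100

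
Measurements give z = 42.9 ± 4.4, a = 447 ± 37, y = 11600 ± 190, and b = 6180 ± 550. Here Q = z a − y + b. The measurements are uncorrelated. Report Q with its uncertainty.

13800 ± 2590

Let p = z·a = 19200. δp/p = √((1·δz/z)² + (1·δa/a)²) = √(0.0105 + 0.00685) = 0.132, so δp = 2530.
Q = p − y + b: δQ = √(δp² + δy² + δb²) = √(6.39e+06 + 36100 + 3.02e+05) = 2590
Q = 13800.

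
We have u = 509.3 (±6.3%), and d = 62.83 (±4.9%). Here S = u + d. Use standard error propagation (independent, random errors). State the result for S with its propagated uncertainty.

572.1 ± 32.2

Sums and differences: (δS)² = Σ (cᵢ δxᵢ)².
  (δu)² = 1030;  (δd)² = 9.48
δS = √(1040) = 32.2
S = 572.1.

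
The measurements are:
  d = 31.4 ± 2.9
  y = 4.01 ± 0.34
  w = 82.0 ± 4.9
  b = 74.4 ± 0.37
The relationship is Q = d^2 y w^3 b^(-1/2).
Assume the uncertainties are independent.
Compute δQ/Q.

0.271

Relative error in a monomial: (δQ/Q)² = Σ (nᵢ · δxᵢ/xᵢ)².
  (2·δd/d)² = (2×0.0924)² = 0.0341;  (1·δy/y)² = (1×0.0848)² = 0.00719;  (3·δw/w)² = (3×0.0598)² = 0.0321;  (−½·δb/b)² = (-0.5×0.00497)² = 6.18e-06
δQ/Q = √(0.0735) = 0.271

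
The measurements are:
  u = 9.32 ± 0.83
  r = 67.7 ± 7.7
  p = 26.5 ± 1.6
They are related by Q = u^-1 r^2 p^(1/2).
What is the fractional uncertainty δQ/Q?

0.246

Since Q is a product/quotient, work with relative uncertainties:
  (-1·δu/u)² = (-1×0.0891)² = 0.00793;  (2·δr/r)² = (2×0.114)² = 0.0517;  (½·δp/p)² = (0.5×0.0604)² = 0.000911
δQ/Q = √(0.0606) = 0.246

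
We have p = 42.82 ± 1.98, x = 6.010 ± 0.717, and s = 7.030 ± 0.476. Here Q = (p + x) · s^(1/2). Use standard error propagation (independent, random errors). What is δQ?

Let u = p + x = 48.83. δu = √(δp² + δx²) = √(3.92 + 0.514) = 2.11, so δu/u = 0.0431.
Q is then a monomial in u, s:
δQ/Q = √((δu/u)² + (½·δs/s)²) = √(0.00186 + 0.00115) = 0.0548
Q = 129.5, so δQ = 0.0548 × 129.5 = 7.10.

7.10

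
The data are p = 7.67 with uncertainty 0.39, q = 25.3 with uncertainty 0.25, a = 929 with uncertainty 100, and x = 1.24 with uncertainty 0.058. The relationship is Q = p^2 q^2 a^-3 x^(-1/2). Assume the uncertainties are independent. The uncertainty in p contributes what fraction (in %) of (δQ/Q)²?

8.95%

(δQ/Q)² = (2·δp/p)² + (2·δq/q)² + (-3·δa/a)² + (−½·δx/x)²
  p term: (2×0.0508)² = 0.0103
  q term: (2×0.00988)² = 0.000391
  a term: (-3×0.108)² = 0.104
  x term: (-0.5×0.0468)² = 0.000547
Total = 0.116. Share from p = 0.0103/0.116 = 0.0895.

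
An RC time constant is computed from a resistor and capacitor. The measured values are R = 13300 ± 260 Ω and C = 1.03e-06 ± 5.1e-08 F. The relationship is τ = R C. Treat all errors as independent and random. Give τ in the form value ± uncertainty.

Relative error in a monomial: (δτ/τ)² = Σ (nᵢ · δxᵢ/xᵢ)².
  (1·δR/R)² = (1×0.0195)² = 0.000382;  (1·δC/C)² = (1×0.0495)² = 0.00245
δτ/τ = √(0.00283) = 0.0532
τ = 0.0137 s, so δτ = 0.0532 × 0.0137 = 0.000729 s.

0.0137 ± 0.000729 s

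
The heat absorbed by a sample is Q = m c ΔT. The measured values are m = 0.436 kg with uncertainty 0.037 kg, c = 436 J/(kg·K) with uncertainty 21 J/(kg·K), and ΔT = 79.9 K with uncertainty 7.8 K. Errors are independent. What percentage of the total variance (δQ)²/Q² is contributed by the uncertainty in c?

12.2%

(δQ/Q)² = (1·δm/m)² + (1·δc/c)² + (1·δΔT/ΔT)²
  m term: (1×0.0849)² = 0.00720
  c term: (1×0.0482)² = 0.00232
  ΔT term: (1×0.0976)² = 0.00953
Total = 0.0191. Share from c = 0.00232/0.0191 = 0.122.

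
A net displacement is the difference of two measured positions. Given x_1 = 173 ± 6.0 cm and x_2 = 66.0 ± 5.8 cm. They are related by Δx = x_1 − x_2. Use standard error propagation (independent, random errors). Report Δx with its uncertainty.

Absolute uncertainties add in quadrature for a linear combination:
  (δx_1)² = 36.0;  (δx_2)² = 33.6
δΔx = √(69.6) = 8.35 cm
Δx = 107 cm.

107 ± 8.35 cm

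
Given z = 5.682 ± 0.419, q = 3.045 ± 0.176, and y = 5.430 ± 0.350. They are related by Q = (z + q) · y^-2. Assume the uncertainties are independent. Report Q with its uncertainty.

0.2960 ± 0.0412

Let u = z + q = 8.727. δu = √(δz² + δq²) = √(0.176 + 0.0310) = 0.454, so δu/u = 0.0521.
Q is then a monomial in u, y:
δQ/Q = √((δu/u)² + (-2·δy/y)²) = √(0.00271 + 0.0166) = 0.139
Q = 0.2960, so δQ = 0.139 × 0.2960 = 0.0412.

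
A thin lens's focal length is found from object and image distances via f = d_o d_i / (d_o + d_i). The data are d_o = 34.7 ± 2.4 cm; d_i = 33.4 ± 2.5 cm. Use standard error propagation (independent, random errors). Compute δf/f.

0.0510

∂f/∂d_o = (d_i/(d_o+d_i))² = 0.241;  ∂f/∂d_i = (d_o/(d_o+d_i))² = 0.260
δf = √((∂f/∂d_o · δd_o)² + (∂f/∂d_i · δd_i)²) = √(0.333 + 0.421) = 0.869 cm
f = 17.0 cm, so δf/f = 0.869/17.0 = 0.0510.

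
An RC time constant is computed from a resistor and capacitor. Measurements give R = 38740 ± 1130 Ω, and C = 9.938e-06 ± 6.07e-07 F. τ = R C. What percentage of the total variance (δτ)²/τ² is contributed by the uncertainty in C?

(δτ/τ)² = (1·δR/R)² + (1·δC/C)²
  R term: (1×0.0292)² = 0.000851
  C term: (1×0.0611)² = 0.00373
Total = 0.00458. Share from C = 0.00373/0.00458 = 0.814.

81.4%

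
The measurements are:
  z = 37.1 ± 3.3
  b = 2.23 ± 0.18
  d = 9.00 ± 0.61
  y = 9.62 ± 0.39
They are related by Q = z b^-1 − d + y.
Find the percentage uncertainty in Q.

Let p = z·b^-1 = 16.6. δp/p = √((1·δz/z)² + (-1·δb/b)²) = √(0.00791 + 0.00652) = 0.120, so δp = 2.00.
Q = p − d + y: δQ = √(δp² + δd² + δy²) = √(3.99 + 0.372 + 0.152) = 2.13
Q = 17.3, so δQ/Q = 2.13/17.3 = 0.123.

12.3%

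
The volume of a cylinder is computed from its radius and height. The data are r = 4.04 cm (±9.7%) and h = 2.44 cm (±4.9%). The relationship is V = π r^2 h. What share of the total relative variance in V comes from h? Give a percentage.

(δV/V)² = (2·δr/r)² + (1·δh/h)²
  r term: (2×0.0970)² = 0.0376
  h term: (1×0.0490)² = 0.00240
Total = 0.0400. Share from h = 0.00240/0.0400 = 0.0600.

6.00%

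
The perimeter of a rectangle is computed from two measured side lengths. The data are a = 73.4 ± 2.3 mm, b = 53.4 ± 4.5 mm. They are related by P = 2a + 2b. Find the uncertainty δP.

10.1 mm

For a sum/difference, combine absolute errors in quadrature:
  (2·δa)² = 21.2;  (2·δb)² = 81.0
δP = √(102) = 10.1 mm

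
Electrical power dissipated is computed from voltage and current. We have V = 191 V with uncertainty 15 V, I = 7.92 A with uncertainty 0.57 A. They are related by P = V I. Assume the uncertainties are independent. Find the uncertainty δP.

161 W

Relative error in a monomial: (δP/P)² = Σ (nᵢ · δxᵢ/xᵢ)².
  (1·δV/V)² = (1×0.0785)² = 0.00617;  (1·δI/I)² = (1×0.0720)² = 0.00518
δP/P = √(0.0113) = 0.107
P = 1510 W, so δP = 0.107 × 1510 = 161 W.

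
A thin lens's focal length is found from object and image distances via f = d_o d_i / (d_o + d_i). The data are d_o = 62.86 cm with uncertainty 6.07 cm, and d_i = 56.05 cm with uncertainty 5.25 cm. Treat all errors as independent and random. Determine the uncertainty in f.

∂f/∂d_o = (d_i/(d_o+d_i))² = 0.222;  ∂f/∂d_i = (d_o/(d_o+d_i))² = 0.279
δf = √((∂f/∂d_o · δd_o)² + (∂f/∂d_i · δd_i)²) = √(1.82 + 2.15) = 1.99 cm

1.99 cm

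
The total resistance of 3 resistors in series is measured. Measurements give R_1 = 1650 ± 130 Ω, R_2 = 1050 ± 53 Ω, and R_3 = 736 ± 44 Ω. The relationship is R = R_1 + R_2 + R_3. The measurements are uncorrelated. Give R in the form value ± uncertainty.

3440 ± 147 Ω

Absolute uncertainties add in quadrature for a linear combination:
  (δR_1)² = 16900;  (δR_2)² = 2810;  (δR_3)² = 1940
δR = √(21600) = 147 Ω
R = 3440 Ω.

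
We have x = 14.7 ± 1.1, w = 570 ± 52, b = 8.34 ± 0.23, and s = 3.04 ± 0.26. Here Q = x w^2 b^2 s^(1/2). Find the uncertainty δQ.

Q is a product of powers, so relative uncertainties combine in quadrature:
  (1·δx/x)² = (1×0.0748)² = 0.00560;  (2·δw/w)² = (2×0.0912)² = 0.0333;  (2·δb/b)² = (2×0.0276)² = 0.00304;  (½·δs/s)² = (0.5×0.0855)² = 0.00183
δQ/Q = √(0.0438) = 0.209
Q = 5.79e+08, so δQ = 0.209 × 5.79e+08 = 1.21e+08.

1.21e+08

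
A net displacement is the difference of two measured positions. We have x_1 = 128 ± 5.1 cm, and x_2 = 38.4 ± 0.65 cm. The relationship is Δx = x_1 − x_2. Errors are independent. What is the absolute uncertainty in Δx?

Δx is a linear combination, so absolute uncertainties add in quadrature:
  (δx_1)² = 26.0;  (δx_2)² = 0.423
δΔx = √(26.4) = 5.14 cm

5.14 cm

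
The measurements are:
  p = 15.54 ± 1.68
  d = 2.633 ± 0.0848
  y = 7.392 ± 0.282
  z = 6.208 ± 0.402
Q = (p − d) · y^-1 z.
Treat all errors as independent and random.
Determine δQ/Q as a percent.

Let u = p − d = 12.91. δu = √(δp² + δd²) = √(2.82 + 0.00719) = 1.68, so δu/u = 0.130.
Q is then a monomial in u, y, z:
δQ/Q = √((δu/u)² + (-1·δy/y)² + (1·δz/z)²) = √(0.0170 + 0.00146 + 0.00419) = 0.150

15.0%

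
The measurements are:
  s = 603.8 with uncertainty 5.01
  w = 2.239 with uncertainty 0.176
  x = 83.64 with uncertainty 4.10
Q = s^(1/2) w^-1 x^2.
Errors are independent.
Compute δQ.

Relative error in a monomial: (δQ/Q)² = Σ (nᵢ · δxᵢ/xᵢ)².
  (½·δs/s)² = (0.5×0.00830)² = 1.72e-05;  (-1·δw/w)² = (-1×0.0786)² = 0.00618;  (2·δx/x)² = (2×0.0490)² = 0.00961
δQ/Q = √(0.0158) = 0.126
Q = 76780, so δQ = 0.126 × 76780 = 9650.

9650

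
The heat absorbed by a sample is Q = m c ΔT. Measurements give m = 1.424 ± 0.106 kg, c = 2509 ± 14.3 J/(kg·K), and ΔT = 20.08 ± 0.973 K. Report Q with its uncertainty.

Q is a product of powers, so relative uncertainties combine in quadrature:
  (1·δm/m)² = (1×0.0744)² = 0.00554;  (1·δc/c)² = (1×0.00570)² = 3.25e-05;  (1·δΔT/ΔT)² = (1×0.0485)² = 0.00235
δQ/Q = √(0.00792) = 0.0890
Q = 71740 J, so δQ = 0.0890 × 71740 = 6390 J.

71740 ± 6390 J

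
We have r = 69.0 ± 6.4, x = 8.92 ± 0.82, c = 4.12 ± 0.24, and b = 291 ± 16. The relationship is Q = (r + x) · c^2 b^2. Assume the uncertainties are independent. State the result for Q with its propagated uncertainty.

Let u = r + x = 77.9. δu = √(δr² + δx²) = √(41.0 + 0.672) = 6.45, so δu/u = 0.0828.
Q is then a monomial in u, c, b:
δQ/Q = √((δu/u)² + (2·δc/c)² + (2·δb/b)²) = √(0.00686 + 0.0136 + 0.0121) = 0.180
Q = 1.12e+08, so δQ = 0.180 × 1.12e+08 = 2.02e+07.

(1.12 ± 0.202) × 10^8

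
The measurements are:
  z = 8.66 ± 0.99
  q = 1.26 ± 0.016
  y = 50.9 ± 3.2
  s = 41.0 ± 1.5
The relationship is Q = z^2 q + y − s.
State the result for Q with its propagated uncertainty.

Let p = z^2·q = 94.5. δp/p = √((2·δz/z)² + (1·δq/q)²) = √(0.0523 + 0.000161) = 0.229, so δp = 21.6.
Q = p + y − s: δQ = √(δp² + δy² + δs²) = √(468 + 10.2 + 2.25) = 21.9
Q = 104.

104 ± 21.9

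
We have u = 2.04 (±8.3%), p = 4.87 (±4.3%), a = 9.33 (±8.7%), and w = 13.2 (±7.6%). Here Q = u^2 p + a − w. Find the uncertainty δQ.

3.71

Let h = u^2·p = 20.3. δh/h = √((2·δu/u)² + (1·δp/p)²) = √(0.0276 + 0.00185) = 0.171, so δh = 3.48.
Q = h + a − w: δQ = √(δh² + δa² + δw²) = √(12.1 + 0.659 + 1.01) = 3.71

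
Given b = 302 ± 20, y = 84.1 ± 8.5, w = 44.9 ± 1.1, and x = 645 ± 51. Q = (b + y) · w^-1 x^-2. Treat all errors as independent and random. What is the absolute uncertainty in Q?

3.51e-06

Let u = b + y = 386. δu = √(δb² + δy²) = √(400 + 72.2) = 21.7, so δu/u = 0.0563.
Q is then a monomial in u, w, x:
δQ/Q = √((δu/u)² + (-1·δw/w)² + (-2·δx/x)²) = √(0.00317 + 0.000600 + 0.0250) = 0.170
Q = 2.07e-05, so δQ = 0.170 × 2.07e-05 = 3.51e-06.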